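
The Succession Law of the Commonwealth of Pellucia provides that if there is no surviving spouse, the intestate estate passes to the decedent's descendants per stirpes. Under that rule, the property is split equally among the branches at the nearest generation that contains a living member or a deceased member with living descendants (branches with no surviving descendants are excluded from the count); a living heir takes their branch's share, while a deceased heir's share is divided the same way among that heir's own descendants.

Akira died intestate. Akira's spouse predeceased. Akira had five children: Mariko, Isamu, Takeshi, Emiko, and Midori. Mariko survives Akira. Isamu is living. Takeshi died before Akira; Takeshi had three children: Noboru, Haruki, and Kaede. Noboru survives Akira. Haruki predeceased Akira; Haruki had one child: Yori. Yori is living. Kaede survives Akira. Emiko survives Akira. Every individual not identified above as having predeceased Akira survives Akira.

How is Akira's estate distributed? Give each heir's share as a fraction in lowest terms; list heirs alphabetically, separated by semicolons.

There is no surviving spouse, so the entire estate passes to Akira's descendants per stirpes.
The estate is divided into 5 equal shares of 1/5 among Mariko, Isamu, Takeshi, Emiko, Midori.
Mariko is living and takes 1/5.
Isamu is living and takes 1/5.
Takeshi predeceased; the 1/5 allotted to Takeshi's branch passes to Takeshi's issue by representation.
The 1/5 is divided into 3 equal shares of 1/15 among Noboru, Haruki, Kaede.
Noboru is living and takes 1/15.
Haruki predeceased; the 1/15 allotted to Haruki's branch passes to Haruki's issue by representation.
Yori is the sole taker at this level and receives the full 1/15.
Kaede is living and takes 1/15.
Emiko is living and takes 1/5.
Midori is living and takes 1/5.

Emiko 1/5; Isamu 1/5; Kaede 1/15; Mariko 1/5; Midori 1/5; Noboru 1/15; Yori 1/15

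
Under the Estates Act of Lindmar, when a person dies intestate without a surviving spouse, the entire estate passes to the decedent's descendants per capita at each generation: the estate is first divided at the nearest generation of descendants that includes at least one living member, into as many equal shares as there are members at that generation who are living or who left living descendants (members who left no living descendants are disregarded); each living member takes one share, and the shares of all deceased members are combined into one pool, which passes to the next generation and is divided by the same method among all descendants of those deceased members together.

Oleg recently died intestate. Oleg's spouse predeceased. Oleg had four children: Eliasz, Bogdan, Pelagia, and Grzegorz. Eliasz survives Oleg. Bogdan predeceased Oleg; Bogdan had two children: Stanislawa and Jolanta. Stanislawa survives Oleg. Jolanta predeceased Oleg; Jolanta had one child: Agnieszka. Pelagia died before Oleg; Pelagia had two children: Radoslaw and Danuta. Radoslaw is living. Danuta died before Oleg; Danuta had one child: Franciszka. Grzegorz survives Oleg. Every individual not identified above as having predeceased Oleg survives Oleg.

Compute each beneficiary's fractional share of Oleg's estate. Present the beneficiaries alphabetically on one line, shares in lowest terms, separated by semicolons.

Agnieszka 1/8; Eliasz 1/4; Franciszka 1/8; Grzegorz 1/4; Radoslaw 1/8; Stanislawa 1/8

There is no surviving spouse, so the entire estate passes to Oleg's descendants per capita at each generation.
At generation 1 (Eliasz, Bogdan, Pelagia, Grzegorz) there are 4 shares of (1)/4 = 1/4 each.
Living: Eliasz and Grzegorz — each takes 1/4.
Deceased: Bogdan and Pelagia. Their combined 1/2 is pooled and carried to generation 2.
At generation 2 (Stanislawa, Jolanta, Radoslaw, Danuta) there are 4 shares of (1/2)/4 = 1/8 each.
Living: Stanislawa and Radoslaw — each takes 1/8.
Deceased: Jolanta and Danuta. Their combined 1/4 is pooled and carried to generation 3.
At generation 3 (Agnieszka, Franciszka) there are 2 shares of (1/4)/2 = 1/8 each.
Living: Agnieszka and Franciszka — each takes 1/8.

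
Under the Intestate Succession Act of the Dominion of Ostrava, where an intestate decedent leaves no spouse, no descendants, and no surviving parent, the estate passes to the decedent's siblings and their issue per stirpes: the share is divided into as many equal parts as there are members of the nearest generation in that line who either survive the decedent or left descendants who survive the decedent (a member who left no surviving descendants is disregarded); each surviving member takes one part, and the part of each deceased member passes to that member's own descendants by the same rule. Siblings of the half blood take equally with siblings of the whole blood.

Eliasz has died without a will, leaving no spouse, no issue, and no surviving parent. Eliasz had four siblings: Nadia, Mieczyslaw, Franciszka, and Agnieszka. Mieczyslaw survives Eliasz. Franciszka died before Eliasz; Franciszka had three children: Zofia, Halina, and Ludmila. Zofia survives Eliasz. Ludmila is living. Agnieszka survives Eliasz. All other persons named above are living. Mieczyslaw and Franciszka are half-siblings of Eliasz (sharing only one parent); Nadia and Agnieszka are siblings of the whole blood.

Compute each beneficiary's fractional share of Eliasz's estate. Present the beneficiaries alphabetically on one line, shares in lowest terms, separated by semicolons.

No spouse, descendants, or parent survives, so the estate passes to Eliasz's siblings per stirpes.
Half-blood and whole-blood siblings take equally under the stated rule.
The estate is divided into 4 equal shares of 1/4 among Nadia, Mieczyslaw, Franciszka, Agnieszka.
Nadia is living and takes 1/4.
Mieczyslaw is living and takes 1/4.
Franciszka predeceased; the 1/4 allotted to Franciszka's branch passes to Franciszka's issue by representation.
The 1/4 is divided into 3 equal shares of 1/12 among Zofia, Halina, Ludmila.
Zofia is living and takes 1/12.
Halina is living and takes 1/12.
Ludmila is living and takes 1/12.
Agnieszka is living and takes 1/4.

Agnieszka 1/4; Halina 1/12; Ludmila 1/12; Mieczyslaw 1/4; Nadia 1/4; Zofia 1/12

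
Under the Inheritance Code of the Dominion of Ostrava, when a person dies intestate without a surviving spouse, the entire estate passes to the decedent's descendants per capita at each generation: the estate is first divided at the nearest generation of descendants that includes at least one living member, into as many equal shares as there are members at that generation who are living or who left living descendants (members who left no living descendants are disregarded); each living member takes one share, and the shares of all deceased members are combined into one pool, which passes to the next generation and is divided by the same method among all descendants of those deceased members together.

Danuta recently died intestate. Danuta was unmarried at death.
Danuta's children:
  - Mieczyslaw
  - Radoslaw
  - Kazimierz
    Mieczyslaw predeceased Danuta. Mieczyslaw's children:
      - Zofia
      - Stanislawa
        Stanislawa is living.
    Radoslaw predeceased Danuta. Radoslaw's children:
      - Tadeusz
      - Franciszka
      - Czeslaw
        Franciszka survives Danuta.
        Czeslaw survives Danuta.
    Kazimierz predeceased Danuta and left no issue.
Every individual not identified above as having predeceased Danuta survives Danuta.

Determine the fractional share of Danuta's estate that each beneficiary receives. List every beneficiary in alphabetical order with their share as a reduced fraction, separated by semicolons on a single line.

Czeslaw 1/5; Franciszka 1/5; Stanislawa 1/5; Tadeusz 1/5; Zofia 1/5

There is no surviving spouse, so the entire estate passes to Danuta's descendants per capita at each generation.
No one at generation 1 (Mieczyslaw, Radoslaw) is living; moving to the next generation.
At generation 2 (Zofia, Stanislawa, Tadeusz, Franciszka, Czeslaw) there are 5 shares of (1)/5 = 1/5 each.
Living: Zofia, Stanislawa, Tadeusz, Franciszka, and Czeslaw — each takes 1/5.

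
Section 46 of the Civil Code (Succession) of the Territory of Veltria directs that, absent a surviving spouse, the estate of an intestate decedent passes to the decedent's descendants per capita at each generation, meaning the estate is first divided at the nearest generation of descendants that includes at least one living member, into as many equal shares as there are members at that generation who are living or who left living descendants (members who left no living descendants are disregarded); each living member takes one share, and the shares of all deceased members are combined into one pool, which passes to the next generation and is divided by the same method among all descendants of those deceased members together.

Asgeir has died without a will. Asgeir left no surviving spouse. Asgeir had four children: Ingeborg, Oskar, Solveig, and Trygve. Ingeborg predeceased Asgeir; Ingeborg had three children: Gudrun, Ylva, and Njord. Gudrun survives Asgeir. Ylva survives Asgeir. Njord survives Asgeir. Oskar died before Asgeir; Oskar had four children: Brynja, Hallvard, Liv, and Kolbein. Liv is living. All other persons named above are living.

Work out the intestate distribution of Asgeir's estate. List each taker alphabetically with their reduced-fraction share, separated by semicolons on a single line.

There is no surviving spouse, so the entire estate passes to Asgeir's descendants per capita at each generation.
At generation 1 (Ingeborg, Oskar, Solveig, Trygve) there are 4 shares of (1)/4 = 1/4 each.
Living: Solveig and Trygve — each takes 1/4.
Deceased: Ingeborg and Oskar. Their combined 1/2 is pooled and carried to generation 2.
At generation 2 (Gudrun, Ylva, Njord, Brynja, Hallvard, Liv, Kolbein) there are 7 shares of (1/2)/7 = 1/14 each.
Living: Gudrun, Ylva, Njord, Brynja, Hallvard, Liv, and Kolbein — each takes 1/14.

Brynja 1/14; Gudrun 1/14; Hallvard 1/14; Kolbein 1/14; Liv 1/14; Njord 1/14; Solveig 1/4; Trygve 1/4; Ylva 1/14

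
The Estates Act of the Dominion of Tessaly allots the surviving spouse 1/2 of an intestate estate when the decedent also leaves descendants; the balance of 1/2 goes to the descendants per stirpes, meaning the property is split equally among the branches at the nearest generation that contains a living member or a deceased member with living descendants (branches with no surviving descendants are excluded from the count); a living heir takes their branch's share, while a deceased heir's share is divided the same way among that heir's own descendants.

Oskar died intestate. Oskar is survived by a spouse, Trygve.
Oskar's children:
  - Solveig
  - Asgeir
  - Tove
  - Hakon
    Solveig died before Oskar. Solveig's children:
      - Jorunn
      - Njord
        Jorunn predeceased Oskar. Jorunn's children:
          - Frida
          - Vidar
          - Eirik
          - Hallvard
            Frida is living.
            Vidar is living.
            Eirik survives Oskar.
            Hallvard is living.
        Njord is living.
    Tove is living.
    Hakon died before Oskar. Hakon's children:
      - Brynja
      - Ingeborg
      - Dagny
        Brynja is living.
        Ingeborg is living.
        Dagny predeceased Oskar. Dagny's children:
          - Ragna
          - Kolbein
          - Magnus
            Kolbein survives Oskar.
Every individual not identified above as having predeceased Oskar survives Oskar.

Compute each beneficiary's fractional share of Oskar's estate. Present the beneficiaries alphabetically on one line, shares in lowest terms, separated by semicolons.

Asgeir 1/8; Brynja 1/24; Eirik 1/64; Frida 1/64; Hallvard 1/64; Ingeborg 1/24; Kolbein 1/72; Magnus 1/72; Njord 1/16; Ragna 1/72; Tove 1/8; Trygve 1/2; Vidar 1/64

Trygve, as surviving spouse, takes 1/2.
The remaining 1/2 passes to Oskar's descendants per stirpes.
The 1/2 is divided into 4 equal shares of 1/8 among Solveig, Asgeir, Tove, Hakon.
Solveig predeceased; the 1/8 allotted to Solveig's branch passes to Solveig's issue by representation.
The 1/8 is divided into 2 equal shares of 1/16 among Jorunn, Njord.
Jorunn predeceased; the 1/16 allotted to Jorunn's branch passes to Jorunn's issue by representation.
The 1/16 is divided into 4 equal shares of 1/64 among Frida, Vidar, Eirik, Hallvard.
Frida is living and takes 1/64.
Vidar is living and takes 1/64.
Eirik is living and takes 1/64.
Hallvard is living and takes 1/64.
Njord is living and takes 1/16.
Asgeir is living and takes 1/8.
Tove is living and takes 1/8.
Hakon predeceased; the 1/8 allotted to Hakon's branch passes to Hakon's issue by representation.
The 1/8 is divided into 3 equal shares of 1/24 among Brynja, Ingeborg, Dagny.
Brynja is living and takes 1/24.
Ingeborg is living and takes 1/24.
Dagny predeceased; the 1/24 allotted to Dagny's branch passes to Dagny's issue by representation.
The 1/24 is divided into 3 equal shares of 1/72 among Ragna, Kolbein, Magnus.
Ragna is living and takes 1/72.
Kolbein is living and takes 1/72.
Magnus is living and takes 1/72.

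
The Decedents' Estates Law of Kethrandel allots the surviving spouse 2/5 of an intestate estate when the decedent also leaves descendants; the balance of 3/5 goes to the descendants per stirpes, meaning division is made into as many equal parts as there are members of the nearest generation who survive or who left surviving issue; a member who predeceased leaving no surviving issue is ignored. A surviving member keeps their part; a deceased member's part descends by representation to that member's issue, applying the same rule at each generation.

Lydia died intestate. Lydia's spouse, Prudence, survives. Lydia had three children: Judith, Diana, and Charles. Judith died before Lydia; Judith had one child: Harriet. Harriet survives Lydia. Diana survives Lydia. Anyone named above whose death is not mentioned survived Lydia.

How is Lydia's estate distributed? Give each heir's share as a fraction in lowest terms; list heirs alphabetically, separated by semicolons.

Prudence, as surviving spouse, takes 2/5.
The remaining 3/5 passes to Lydia's descendants per stirpes.
The 3/5 is divided into 3 equal shares of 1/5 among Judith, Diana, Charles.
Judith predeceased; the 1/5 allotted to Judith's branch passes to Judith's issue by representation.
Harriet is the sole taker at this level and receives the full 1/5.
Diana is living and takes 1/5.
Charles is living and takes 1/5.

Charles 1/5; Diana 1/5; Harriet 1/5; Prudence 2/5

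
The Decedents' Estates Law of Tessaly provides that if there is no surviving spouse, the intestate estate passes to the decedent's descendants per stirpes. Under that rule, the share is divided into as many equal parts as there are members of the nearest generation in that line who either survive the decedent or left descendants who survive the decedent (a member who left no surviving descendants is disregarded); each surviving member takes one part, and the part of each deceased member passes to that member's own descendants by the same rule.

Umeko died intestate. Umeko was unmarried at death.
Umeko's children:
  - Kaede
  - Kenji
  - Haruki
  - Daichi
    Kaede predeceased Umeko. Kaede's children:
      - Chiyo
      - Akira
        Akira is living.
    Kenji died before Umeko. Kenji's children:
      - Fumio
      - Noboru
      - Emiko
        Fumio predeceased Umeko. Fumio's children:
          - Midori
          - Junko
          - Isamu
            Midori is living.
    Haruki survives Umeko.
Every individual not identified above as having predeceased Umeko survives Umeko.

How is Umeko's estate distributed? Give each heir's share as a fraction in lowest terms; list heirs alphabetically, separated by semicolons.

Akira 1/8; Chiyo 1/8; Daichi 1/4; Emiko 1/12; Haruki 1/4; Isamu 1/36; Junko 1/36; Midori 1/36; Noboru 1/12

There is no surviving spouse, so the entire estate passes to Umeko's descendants per stirpes.
The estate is divided into 4 equal shares of 1/4 among Kaede, Kenji, Haruki, Daichi.
Kaede predeceased; the 1/4 allotted to Kaede's branch passes to Kaede's issue by representation.
The 1/4 is divided into 2 equal shares of 1/8 among Chiyo, Akira.
Chiyo is living and takes 1/8.
Akira is living and takes 1/8.
Kenji predeceased; the 1/4 allotted to Kenji's branch passes to Kenji's issue by representation.
The 1/4 is divided into 3 equal shares of 1/12 among Fumio, Noboru, Emiko.
Fumio predeceased; the 1/12 allotted to Fumio's branch passes to Fumio's issue by representation.
The 1/12 is divided into 3 equal shares of 1/36 among Midori, Junko, Isamu.
Midori is living and takes 1/36.
Junko is living and takes 1/36.
Isamu is living and takes 1/36.
Noboru is living and takes 1/12.
Emiko is living and takes 1/12.
Haruki is living and takes 1/4.
Daichi is living and takes 1/4.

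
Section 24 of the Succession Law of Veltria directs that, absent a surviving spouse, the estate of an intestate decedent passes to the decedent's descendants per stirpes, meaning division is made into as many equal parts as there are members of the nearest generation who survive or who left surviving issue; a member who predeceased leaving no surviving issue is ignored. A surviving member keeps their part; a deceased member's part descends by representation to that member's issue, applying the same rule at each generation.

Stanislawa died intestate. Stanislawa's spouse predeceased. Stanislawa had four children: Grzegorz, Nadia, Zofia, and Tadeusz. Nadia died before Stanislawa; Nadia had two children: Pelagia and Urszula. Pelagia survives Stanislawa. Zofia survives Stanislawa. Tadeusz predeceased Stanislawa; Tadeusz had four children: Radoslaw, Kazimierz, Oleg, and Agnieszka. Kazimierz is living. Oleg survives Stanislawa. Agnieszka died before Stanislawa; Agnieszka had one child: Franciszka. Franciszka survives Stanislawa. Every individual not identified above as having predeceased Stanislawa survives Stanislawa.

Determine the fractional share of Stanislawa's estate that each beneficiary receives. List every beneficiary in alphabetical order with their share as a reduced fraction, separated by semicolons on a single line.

Franciszka 1/16; Grzegorz 1/4; Kazimierz 1/16; Oleg 1/16; Pelagia 1/8; Radoslaw 1/16; Urszula 1/8; Zofia 1/4

There is no surviving spouse, so the entire estate passes to Stanislawa's descendants per stirpes.
The estate is divided into 4 equal shares of 1/4 among Grzegorz, Nadia, Zofia, Tadeusz.
Grzegorz is living and takes 1/4.
Nadia predeceased; the 1/4 allotted to Nadia's branch passes to Nadia's issue by representation.
The 1/4 is divided into 2 equal shares of 1/8 among Pelagia, Urszula.
Pelagia is living and takes 1/8.
Urszula is living and takes 1/8.
Zofia is living and takes 1/4.
Tadeusz predeceased; the 1/4 allotted to Tadeusz's branch passes to Tadeusz's issue by representation.
The 1/4 is divided into 4 equal shares of 1/16 among Radoslaw, Kazimierz, Oleg, Agnieszka.
Radoslaw is living and takes 1/16.
Kazimierz is living and takes 1/16.
Oleg is living and takes 1/16.
Agnieszka predeceased; the 1/16 allotted to Agnieszka's branch passes to Agnieszka's issue by representation.
Franciszka is the sole taker at this level and receives the full 1/16.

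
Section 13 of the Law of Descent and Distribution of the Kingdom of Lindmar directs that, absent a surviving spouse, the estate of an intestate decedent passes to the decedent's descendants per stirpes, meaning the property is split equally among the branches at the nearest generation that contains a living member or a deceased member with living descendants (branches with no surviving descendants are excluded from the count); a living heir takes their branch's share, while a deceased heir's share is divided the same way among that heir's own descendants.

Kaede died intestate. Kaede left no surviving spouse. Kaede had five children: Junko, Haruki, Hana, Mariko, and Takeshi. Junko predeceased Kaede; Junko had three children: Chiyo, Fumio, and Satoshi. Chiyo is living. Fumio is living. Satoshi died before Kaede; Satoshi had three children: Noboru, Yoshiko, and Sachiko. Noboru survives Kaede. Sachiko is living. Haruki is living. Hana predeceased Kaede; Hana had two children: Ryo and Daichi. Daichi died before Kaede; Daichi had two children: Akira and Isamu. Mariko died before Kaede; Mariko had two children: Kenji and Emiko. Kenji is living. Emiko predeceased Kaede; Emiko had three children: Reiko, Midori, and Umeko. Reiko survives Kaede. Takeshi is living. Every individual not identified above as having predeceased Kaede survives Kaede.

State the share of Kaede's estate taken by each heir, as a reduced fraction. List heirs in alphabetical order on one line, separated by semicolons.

Akira 1/20; Chiyo 1/15; Fumio 1/15; Haruki 1/5; Isamu 1/20; Kenji 1/10; Midori 1/30; Noboru 1/45; Reiko 1/30; Ryo 1/10; Sachiko 1/45; Takeshi 1/5; Umeko 1/30; Yoshiko 1/45

There is no surviving spouse, so the entire estate passes to Kaede's descendants per stirpes.
The estate is divided into 5 equal shares of 1/5 among Junko, Haruki, Hana, Mariko, Takeshi.
Junko predeceased; the 1/5 allotted to Junko's branch passes to Junko's issue by representation.
The 1/5 is divided into 3 equal shares of 1/15 among Chiyo, Fumio, Satoshi.
Chiyo is living and takes 1/15.
Fumio is living and takes 1/15.
Satoshi predeceased; the 1/15 allotted to Satoshi's branch passes to Satoshi's issue by representation.
The 1/15 is divided into 3 equal shares of 1/45 among Noboru, Yoshiko, Sachiko.
Noboru is living and takes 1/45.
Yoshiko is living and takes 1/45.
Sachiko is living and takes 1/45.
Haruki is living and takes 1/5.
Hana predeceased; the 1/5 allotted to Hana's branch passes to Hana's issue by representation.
The 1/5 is divided into 2 equal shares of 1/10 among Ryo, Daichi.
Ryo is living and takes 1/10.
Daichi predeceased; the 1/10 allotted to Daichi's branch passes to Daichi's issue by representation.
The 1/10 is divided into 2 equal shares of 1/20 among Akira, Isamu.
Akira is living and takes 1/20.
Isamu is living and takes 1/20.
Mariko predeceased; the 1/5 allotted to Mariko's branch passes to Mariko's issue by representation.
The 1/5 is divided into 2 equal shares of 1/10 among Kenji, Emiko.
Kenji is living and takes 1/10.
Emiko predeceased; the 1/10 allotted to Emiko's branch passes to Emiko's issue by representation.
The 1/10 is divided into 3 equal shares of 1/30 among Reiko, Midori, Umeko.
Reiko is living and takes 1/30.
Midori is living and takes 1/30.
Umeko is living and takes 1/30.
Takeshi is living and takes 1/5.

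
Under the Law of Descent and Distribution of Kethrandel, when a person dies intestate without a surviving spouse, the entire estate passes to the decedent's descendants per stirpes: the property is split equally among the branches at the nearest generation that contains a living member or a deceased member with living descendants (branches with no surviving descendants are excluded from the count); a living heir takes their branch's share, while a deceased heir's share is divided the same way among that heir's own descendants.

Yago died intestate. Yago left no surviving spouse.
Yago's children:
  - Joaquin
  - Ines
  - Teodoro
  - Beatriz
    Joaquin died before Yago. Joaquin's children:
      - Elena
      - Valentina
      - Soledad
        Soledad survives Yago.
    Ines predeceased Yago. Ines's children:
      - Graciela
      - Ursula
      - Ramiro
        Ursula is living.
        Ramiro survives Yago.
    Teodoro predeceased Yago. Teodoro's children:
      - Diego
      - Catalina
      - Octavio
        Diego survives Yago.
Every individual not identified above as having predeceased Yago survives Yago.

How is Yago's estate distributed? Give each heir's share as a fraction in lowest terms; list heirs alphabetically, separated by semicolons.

Beatriz 1/4; Catalina 1/12; Diego 1/12; Elena 1/12; Graciela 1/12; Octavio 1/12; Ramiro 1/12; Soledad 1/12; Ursula 1/12; Valentina 1/12

There is no surviving spouse, so the entire estate passes to Yago's descendants per stirpes.
The estate is divided into 4 equal shares of 1/4 among Joaquin, Ines, Teodoro, Beatriz.
Joaquin predeceased; the 1/4 allotted to Joaquin's branch passes to Joaquin's issue by representation.
The 1/4 is divided into 3 equal shares of 1/12 among Elena, Valentina, Soledad.
Elena is living and takes 1/12.
Valentina is living and takes 1/12.
Soledad is living and takes 1/12.
Ines predeceased; the 1/4 allotted to Ines's branch passes to Ines's issue by representation.
The 1/4 is divided into 3 equal shares of 1/12 among Graciela, Ursula, Ramiro.
Graciela is living and takes 1/12.
Ursula is living and takes 1/12.
Ramiro is living and takes 1/12.
Teodoro predeceased; the 1/4 allotted to Teodoro's branch passes to Teodoro's issue by representation.
The 1/4 is divided into 3 equal shares of 1/12 among Diego, Catalina, Octavio.
Diego is living and takes 1/12.
Catalina is living and takes 1/12.
Octavio is living and takes 1/12.
Beatriz is living and takes 1/4.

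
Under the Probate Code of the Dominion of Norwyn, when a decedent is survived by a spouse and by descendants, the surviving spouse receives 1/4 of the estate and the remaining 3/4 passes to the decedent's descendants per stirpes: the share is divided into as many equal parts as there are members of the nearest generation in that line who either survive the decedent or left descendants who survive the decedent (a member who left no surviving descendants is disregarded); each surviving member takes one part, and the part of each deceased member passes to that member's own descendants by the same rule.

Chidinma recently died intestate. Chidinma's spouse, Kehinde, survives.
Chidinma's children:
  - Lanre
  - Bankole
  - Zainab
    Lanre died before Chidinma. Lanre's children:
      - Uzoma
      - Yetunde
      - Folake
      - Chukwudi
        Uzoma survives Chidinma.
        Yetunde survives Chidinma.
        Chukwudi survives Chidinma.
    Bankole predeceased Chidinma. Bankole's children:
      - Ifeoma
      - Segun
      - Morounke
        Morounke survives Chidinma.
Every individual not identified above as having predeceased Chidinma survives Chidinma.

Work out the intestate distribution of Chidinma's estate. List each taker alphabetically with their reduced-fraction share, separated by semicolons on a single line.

Kehinde, as surviving spouse, takes 1/4.
The remaining 3/4 passes to Chidinma's descendants per stirpes.
The 3/4 is divided into 3 equal shares of 1/4 among Lanre, Bankole, Zainab.
Lanre predeceased; the 1/4 allotted to Lanre's branch passes to Lanre's issue by representation.
The 1/4 is divided into 4 equal shares of 1/16 among Uzoma, Yetunde, Folake, Chukwudi.
Uzoma is living and takes 1/16.
Yetunde is living and takes 1/16.
Folake is living and takes 1/16.
Chukwudi is living and takes 1/16.
Bankole predeceased; the 1/4 allotted to Bankole's branch passes to Bankole's issue by representation.
The 1/4 is divided into 3 equal shares of 1/12 among Ifeoma, Segun, Morounke.
Ifeoma is living and takes 1/12.
Segun is living and takes 1/12.
Morounke is living and takes 1/12.
Zainab is living and takes 1/4.

Chukwudi 1/16; Folake 1/16; Ifeoma 1/12; Kehinde 1/4; Morounke 1/12; Segun 1/12; Uzoma 1/16; Yetunde 1/16; Zainab 1/4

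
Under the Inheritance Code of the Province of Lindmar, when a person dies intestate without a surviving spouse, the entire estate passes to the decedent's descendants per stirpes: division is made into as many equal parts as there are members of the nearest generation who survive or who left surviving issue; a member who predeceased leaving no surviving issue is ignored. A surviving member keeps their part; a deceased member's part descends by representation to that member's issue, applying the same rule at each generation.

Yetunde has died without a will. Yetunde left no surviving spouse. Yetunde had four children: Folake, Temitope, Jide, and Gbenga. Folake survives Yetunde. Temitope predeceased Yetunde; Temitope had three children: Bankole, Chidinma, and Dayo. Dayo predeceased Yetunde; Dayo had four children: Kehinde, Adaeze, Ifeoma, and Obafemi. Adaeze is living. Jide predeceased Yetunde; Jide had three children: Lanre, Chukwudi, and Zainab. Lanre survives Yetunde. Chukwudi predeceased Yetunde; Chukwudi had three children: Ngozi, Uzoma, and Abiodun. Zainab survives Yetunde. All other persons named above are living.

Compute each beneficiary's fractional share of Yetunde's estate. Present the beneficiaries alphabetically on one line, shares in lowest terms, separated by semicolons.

There is no surviving spouse, so the entire estate passes to Yetunde's descendants per stirpes.
The estate is divided into 4 equal shares of 1/4 among Folake, Temitope, Jide, Gbenga.
Folake is living and takes 1/4.
Temitope predeceased; the 1/4 allotted to Temitope's branch passes to Temitope's issue by representation.
The 1/4 is divided into 3 equal shares of 1/12 among Bankole, Chidinma, Dayo.
Bankole is living and takes 1/12.
Chidinma is living and takes 1/12.
Dayo predeceased; the 1/12 allotted to Dayo's branch passes to Dayo's issue by representation.
The 1/12 is divided into 4 equal shares of 1/48 among Kehinde, Adaeze, Ifeoma, Obafemi.
Kehinde is living and takes 1/48.
Adaeze is living and takes 1/48.
Ifeoma is living and takes 1/48.
Obafemi is living and takes 1/48.
Jide predeceased; the 1/4 allotted to Jide's branch passes to Jide's issue by representation.
The 1/4 is divided into 3 equal shares of 1/12 among Lanre, Chukwudi, Zainab.
Lanre is living and takes 1/12.
Chukwudi predeceased; the 1/12 allotted to Chukwudi's branch passes to Chukwudi's issue by representation.
The 1/12 is divided into 3 equal shares of 1/36 among Ngozi, Uzoma, Abiodun.
Ngozi is living and takes 1/36.
Uzoma is living and takes 1/36.
Abiodun is living and takes 1/36.
Zainab is living and takes 1/12.
Gbenga is living and takes 1/4.

Abiodun 1/36; Adaeze 1/48; Bankole 1/12; Chidinma 1/12; Folake 1/4; Gbenga 1/4; Ifeoma 1/48; Kehinde 1/48; Lanre 1/12; Ngozi 1/36; Obafemi 1/48; Uzoma 1/36; Zainab 1/12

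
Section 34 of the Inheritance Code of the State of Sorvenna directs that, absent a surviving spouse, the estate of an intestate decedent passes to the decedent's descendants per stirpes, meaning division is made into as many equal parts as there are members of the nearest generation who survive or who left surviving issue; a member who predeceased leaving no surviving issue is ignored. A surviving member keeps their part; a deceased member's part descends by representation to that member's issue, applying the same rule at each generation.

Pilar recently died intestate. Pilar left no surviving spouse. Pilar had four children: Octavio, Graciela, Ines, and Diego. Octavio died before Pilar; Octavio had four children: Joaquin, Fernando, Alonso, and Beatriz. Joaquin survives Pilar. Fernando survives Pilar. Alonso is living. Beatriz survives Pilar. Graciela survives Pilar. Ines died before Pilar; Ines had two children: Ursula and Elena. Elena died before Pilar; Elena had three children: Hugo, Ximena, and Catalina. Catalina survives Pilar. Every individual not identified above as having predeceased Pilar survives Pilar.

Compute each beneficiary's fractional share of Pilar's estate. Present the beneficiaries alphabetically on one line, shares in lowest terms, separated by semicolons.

Alonso 1/16; Beatriz 1/16; Catalina 1/24; Diego 1/4; Fernando 1/16; Graciela 1/4; Hugo 1/24; Joaquin 1/16; Ursula 1/8; Ximena 1/24

There is no surviving spouse, so the entire estate passes to Pilar's descendants per stirpes.
The estate is divided into 4 equal shares of 1/4 among Octavio, Graciela, Ines, Diego.
Octavio predeceased; the 1/4 allotted to Octavio's branch passes to Octavio's issue by representation.
The 1/4 is divided into 4 equal shares of 1/16 among Joaquin, Fernando, Alonso, Beatriz.
Joaquin is living and takes 1/16.
Fernando is living and takes 1/16.
Alonso is living and takes 1/16.
Beatriz is living and takes 1/16.
Graciela is living and takes 1/4.
Ines predeceased; the 1/4 allotted to Ines's branch passes to Ines's issue by representation.
The 1/4 is divided into 2 equal shares of 1/8 among Ursula, Elena.
Ursula is living and takes 1/8.
Elena predeceased; the 1/8 allotted to Elena's branch passes to Elena's issue by representation.
The 1/8 is divided into 3 equal shares of 1/24 among Hugo, Ximena, Catalina.
Hugo is living and takes 1/24.
Ximena is living and takes 1/24.
Catalina is living and takes 1/24.
Diego is living and takes 1/4.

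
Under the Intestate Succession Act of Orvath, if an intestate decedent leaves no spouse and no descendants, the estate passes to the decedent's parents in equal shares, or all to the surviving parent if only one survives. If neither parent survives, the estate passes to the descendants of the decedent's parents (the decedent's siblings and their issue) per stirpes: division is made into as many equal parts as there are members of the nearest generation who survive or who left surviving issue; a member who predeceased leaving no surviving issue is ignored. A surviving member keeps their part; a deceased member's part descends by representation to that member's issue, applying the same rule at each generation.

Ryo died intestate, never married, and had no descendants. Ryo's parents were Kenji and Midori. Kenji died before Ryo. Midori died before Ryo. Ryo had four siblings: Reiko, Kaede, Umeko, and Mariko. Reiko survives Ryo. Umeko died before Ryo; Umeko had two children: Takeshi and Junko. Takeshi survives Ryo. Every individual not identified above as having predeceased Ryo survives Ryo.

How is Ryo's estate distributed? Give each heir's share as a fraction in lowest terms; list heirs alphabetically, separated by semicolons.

Neither parent survives and there are no descendants, so the estate passes to Ryo's siblings and their issue per stirpes.
The estate is divided into 4 equal shares of 1/4 among Reiko, Kaede, Umeko, Mariko.
Reiko is living and takes 1/4.
Kaede is living and takes 1/4.
Umeko predeceased; the 1/4 allotted to Umeko's branch passes to Umeko's issue by representation.
The 1/4 is divided into 2 equal shares of 1/8 among Takeshi, Junko.
Takeshi is living and takes 1/8.
Junko is living and takes 1/8.
Mariko is living and takes 1/4.

Junko 1/8; Kaede 1/4; Mariko 1/4; Reiko 1/4; Takeshi 1/8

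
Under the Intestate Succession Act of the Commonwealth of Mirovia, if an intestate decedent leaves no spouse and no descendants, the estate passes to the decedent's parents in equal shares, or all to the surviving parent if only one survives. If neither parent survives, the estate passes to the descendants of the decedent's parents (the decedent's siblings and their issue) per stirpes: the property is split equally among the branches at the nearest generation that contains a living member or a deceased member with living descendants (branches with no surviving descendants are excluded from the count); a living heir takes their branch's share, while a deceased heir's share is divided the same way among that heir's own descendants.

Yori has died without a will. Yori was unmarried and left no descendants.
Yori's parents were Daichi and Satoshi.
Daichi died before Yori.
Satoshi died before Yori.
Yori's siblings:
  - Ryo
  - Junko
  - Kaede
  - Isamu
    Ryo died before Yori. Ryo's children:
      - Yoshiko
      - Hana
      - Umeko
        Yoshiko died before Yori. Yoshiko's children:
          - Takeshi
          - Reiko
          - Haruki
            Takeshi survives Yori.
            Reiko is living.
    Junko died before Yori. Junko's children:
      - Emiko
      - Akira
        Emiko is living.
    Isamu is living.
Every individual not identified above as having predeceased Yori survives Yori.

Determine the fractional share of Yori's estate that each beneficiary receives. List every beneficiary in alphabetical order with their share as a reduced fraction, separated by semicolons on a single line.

Neither parent survives and there are no descendants, so the estate passes to Yori's siblings and their issue per stirpes.
The estate is divided into 4 equal shares of 1/4 among Ryo, Junko, Kaede, Isamu.
Ryo predeceased; the 1/4 allotted to Ryo's branch passes to Ryo's issue by representation.
The 1/4 is divided into 3 equal shares of 1/12 among Yoshiko, Hana, Umeko.
Yoshiko predeceased; the 1/12 allotted to Yoshiko's branch passes to Yoshiko's issue by representation.
The 1/12 is divided into 3 equal shares of 1/36 among Takeshi, Reiko, Haruki.
Takeshi is living and takes 1/36.
Reiko is living and takes 1/36.
Haruki is living and takes 1/36.
Hana is living and takes 1/12.
Umeko is living and takes 1/12.
Junko predeceased; the 1/4 allotted to Junko's branch passes to Junko's issue by representation.
The 1/4 is divided into 2 equal shares of 1/8 among Emiko, Akira.
Emiko is living and takes 1/8.
Akira is living and takes 1/8.
Kaede is living and takes 1/4.
Isamu is living and takes 1/4.

Akira 1/8; Emiko 1/8; Hana 1/12; Haruki 1/36; Isamu 1/4; Kaede 1/4; Reiko 1/36; Takeshi 1/36; Umeko 1/12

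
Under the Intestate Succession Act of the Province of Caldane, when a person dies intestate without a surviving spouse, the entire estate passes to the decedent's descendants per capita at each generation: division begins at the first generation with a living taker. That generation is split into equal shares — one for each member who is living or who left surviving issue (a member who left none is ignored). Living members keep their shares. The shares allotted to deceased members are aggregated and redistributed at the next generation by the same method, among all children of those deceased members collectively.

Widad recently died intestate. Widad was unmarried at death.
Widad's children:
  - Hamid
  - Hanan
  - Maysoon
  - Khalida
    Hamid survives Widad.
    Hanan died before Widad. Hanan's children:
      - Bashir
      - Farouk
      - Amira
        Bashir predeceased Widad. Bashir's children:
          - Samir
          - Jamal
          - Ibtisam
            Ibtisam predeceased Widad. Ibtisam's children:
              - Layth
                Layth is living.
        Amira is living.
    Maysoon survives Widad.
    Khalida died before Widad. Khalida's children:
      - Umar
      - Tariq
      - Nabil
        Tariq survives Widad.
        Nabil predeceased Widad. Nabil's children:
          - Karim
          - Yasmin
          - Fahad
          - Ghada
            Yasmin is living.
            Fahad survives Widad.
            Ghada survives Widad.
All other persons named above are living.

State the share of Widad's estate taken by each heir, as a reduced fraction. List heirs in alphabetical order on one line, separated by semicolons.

Amira 1/12; Fahad 1/42; Farouk 1/12; Ghada 1/42; Hamid 1/4; Jamal 1/42; Karim 1/42; Layth 1/42; Maysoon 1/4; Samir 1/42; Tariq 1/12; Umar 1/12; Yasmin 1/42

There is no surviving spouse, so the entire estate passes to Widad's descendants per capita at each generation.
At generation 1 (Hamid, Hanan, Maysoon, Khalida) there are 4 shares of (1)/4 = 1/4 each.
Living: Hamid and Maysoon — each takes 1/4.
Deceased: Hanan and Khalida. Their combined 1/2 is pooled and carried to generation 2.
At generation 2 (Bashir, Farouk, Amira, Umar, Tariq, Nabil) there are 6 shares of (1/2)/6 = 1/12 each.
Living: Farouk, Amira, Umar, and Tariq — each takes 1/12.
Deceased: Bashir and Nabil. Their combined 1/6 is pooled and carried to generation 3.
At generation 3 (Samir, Jamal, Ibtisam, Karim, Yasmin, Fahad, Ghada) there are 7 shares of (1/6)/7 = 1/42 each.
Living: Samir, Jamal, Karim, Yasmin, Fahad, and Ghada — each takes 1/42.
Deceased: Ibtisam. That 1/42 share is carried to generation 4.
At generation 4 (Layth) there are 1 shares of (1/42)/1 = 1/42 each.
Living: Layth — each takes 1/42.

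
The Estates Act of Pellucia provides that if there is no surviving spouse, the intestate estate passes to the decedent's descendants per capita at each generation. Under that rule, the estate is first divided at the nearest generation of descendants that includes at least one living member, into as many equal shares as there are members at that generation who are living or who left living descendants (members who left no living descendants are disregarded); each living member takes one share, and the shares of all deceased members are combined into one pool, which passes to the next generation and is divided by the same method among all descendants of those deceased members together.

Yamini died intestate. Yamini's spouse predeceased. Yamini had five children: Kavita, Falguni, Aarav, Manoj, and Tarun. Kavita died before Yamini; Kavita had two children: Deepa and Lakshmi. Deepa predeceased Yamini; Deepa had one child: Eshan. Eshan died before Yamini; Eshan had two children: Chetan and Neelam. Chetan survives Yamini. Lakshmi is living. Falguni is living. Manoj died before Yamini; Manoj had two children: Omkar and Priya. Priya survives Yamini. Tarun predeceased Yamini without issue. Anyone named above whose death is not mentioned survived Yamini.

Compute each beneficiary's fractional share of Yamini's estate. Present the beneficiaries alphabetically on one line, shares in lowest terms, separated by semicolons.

Aarav 1/4; Chetan 1/16; Falguni 1/4; Lakshmi 1/8; Neelam 1/16; Omkar 1/8; Priya 1/8

There is no surviving spouse, so the entire estate passes to Yamini's descendants per capita at each generation.
At generation 1 (Kavita, Falguni, Aarav, Manoj) there are 4 shares of (1)/4 = 1/4 each.
Living: Falguni and Aarav — each takes 1/4.
Deceased: Kavita and Manoj. Their combined 1/2 is pooled and carried to generation 2.
At generation 2 (Deepa, Lakshmi, Omkar, Priya) there are 4 shares of (1/2)/4 = 1/8 each.
Living: Lakshmi, Omkar, and Priya — each takes 1/8.
Deceased: Deepa. That 1/8 share is carried to generation 3.
At generation 3 (Eshan) there are 1 shares of (1/8)/1 = 1/8 each.
Deceased: Eshan. That 1/8 share is carried to generation 4.
At generation 4 (Chetan, Neelam) there are 2 shares of (1/8)/2 = 1/16 each.
Living: Chetan and Neelam — each takes 1/16.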